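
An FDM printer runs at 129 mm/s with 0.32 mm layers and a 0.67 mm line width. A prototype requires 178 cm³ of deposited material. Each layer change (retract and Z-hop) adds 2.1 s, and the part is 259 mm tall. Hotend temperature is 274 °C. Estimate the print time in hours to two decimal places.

2.26 hours

Extrusion cross-section = 0.32 × 0.67, so 0.2144 mm².
Path length: 178000 mm³ / 0.2144 mm² → 830223.9 mm.
Time extruding = 830223.9 / 129, so 6435.8 s.
Number of layers: 259 / 0.32 → 810 (rounded up).
Non-print overhead = 810 × 2.1, so 1701 s.
Altogether 6435.8 + 1701 = 8136.8 s, i.e. 2.26 hours.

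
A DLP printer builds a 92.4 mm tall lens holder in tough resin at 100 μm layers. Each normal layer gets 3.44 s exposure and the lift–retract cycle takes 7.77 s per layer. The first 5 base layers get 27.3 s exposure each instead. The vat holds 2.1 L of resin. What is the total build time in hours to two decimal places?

2.91 hours

Layer count = ceil(92.4 / 0.1) = 924.
Base layers: 5 × (27.3 + 7.77) → 175.35 s.
Remaining layers = 919 × (3.44 + 7.77), so 10301.99 s.
Total = 175.35 + 10301.99 = 10477.34 s = 2.91 hours.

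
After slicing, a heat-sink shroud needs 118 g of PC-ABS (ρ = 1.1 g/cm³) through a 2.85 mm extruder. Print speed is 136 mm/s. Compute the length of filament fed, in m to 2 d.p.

Extruded volume: 118/1.1 = 107.2727 cm³ (107272.7 mm³).
Cross-section of 2.85 mm filament: π·(2.85/2)² = 6.3794 mm².
Length = 107272.7 / 6.3794 = 16815.48 mm = 16.82 m.

16.82 m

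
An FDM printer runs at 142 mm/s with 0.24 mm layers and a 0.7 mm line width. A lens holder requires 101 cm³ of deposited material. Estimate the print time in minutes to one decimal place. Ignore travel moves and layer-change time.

Bead cross-section = 0.24 × 0.7, so 0.168 mm².
Toolpath length = 101 cm³ / 0.168 mm² = 101000 / 0.168 = 601190.5 mm.
Print-move time = 601190.5 / 142 = 4233.7 s.
4233.7 s = 70.6 minutes.

70.6 minutes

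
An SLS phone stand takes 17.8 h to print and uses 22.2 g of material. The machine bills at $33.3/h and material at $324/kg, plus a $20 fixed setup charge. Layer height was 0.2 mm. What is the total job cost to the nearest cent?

$619.93

Time charge = 33.3 × 17.8 = $592.74.
Material cost: 324 × 22.2/1000 → $7.1928.
Total = 592.74 + 7.1928 + 20 = 619.9328 ≈ $619.93.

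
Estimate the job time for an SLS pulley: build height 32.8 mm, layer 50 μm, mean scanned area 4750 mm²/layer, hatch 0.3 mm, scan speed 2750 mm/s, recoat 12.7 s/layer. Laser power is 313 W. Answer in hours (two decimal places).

Layer count = ceil(32.8 / 0.05) = 656.
Scan path per layer: 4750 / 0.3 → 15833.3 mm.
Laser time per layer: 15833.3 / 2750 → 5.7576 s.
Time per layer: 5.7576 + 12.7 → 18.4576 s.
656 layers × 18.4576 s/layer = 12108.1856 s, i.e. 3.36 hours.

3.36 hours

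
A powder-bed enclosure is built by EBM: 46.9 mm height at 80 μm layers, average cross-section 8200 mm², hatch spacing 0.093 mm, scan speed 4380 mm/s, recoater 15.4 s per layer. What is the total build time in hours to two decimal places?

5.79 hours

Layer count = ceil(46.9 / 0.08) = 587.
Hatch length per layer = 8200 / 0.093 = 88172 mm.
Per-layer scan time: 88172 / 4380 → 20.1306 s.
Time per layer: 20.1306 + 15.4 → 35.5306 s.
Build time = 587 × 35.5306 = 20856.4622 s = 5.79 hours.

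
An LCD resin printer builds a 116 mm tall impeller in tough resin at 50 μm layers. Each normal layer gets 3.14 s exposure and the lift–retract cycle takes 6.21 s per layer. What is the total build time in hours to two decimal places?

6.03 hours

Layers = ⌈116/0.05⌉ = 2320.
Cycle time: 3.14 + 6.21 → 9.35 s.
Build time: 2320 × 9.35 s = 21692 s, i.e. 6.03 hours.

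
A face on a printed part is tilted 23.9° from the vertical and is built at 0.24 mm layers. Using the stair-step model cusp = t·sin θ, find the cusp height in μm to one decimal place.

97.2 μm

h_c = t·sin θ = 0.24 × 0.4051 = 0.097224 mm (97.2 μm).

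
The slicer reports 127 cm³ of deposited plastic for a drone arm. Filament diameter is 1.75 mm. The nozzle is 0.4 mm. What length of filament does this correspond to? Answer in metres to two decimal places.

52.80 m

Filament cross-section = π × (1.75/2)² = 2.4053 mm².
L = 127000 mm³ / 2.4053 mm² = 52800.07 mm, i.e. 52.80 m.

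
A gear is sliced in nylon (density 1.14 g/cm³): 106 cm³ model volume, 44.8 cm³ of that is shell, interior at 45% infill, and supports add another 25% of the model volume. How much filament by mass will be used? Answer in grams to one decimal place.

Interior volume: 106 − 44.8 → 61.2 cm³.
Deposited infill = 0.45 × 61.2 = 27.54 cm³.
Support = 0.25 × 106, so 26.5 cm³.
Deposited volume = 44.8 + 27.54 + 26.5 = 98.84 cm³.
Mass = 98.84 × 1.14, so 112.6776 g.

112.7 g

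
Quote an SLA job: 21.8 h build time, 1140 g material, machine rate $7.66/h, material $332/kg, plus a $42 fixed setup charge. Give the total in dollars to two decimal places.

$587.47

Machine cost = 7.66 × 21.8, so $166.988.
Material cost = 332 × 1140/1000, so $378.48.
Total = 166.988 + 378.48 + 42 = 587.468 ≈ $587.47.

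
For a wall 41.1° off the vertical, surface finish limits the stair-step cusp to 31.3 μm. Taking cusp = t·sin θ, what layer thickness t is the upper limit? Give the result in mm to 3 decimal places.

Layer height = cusp / sin(41.1°) = 0.0313 / 0.6574 = 0.048 mm.

0.048 mm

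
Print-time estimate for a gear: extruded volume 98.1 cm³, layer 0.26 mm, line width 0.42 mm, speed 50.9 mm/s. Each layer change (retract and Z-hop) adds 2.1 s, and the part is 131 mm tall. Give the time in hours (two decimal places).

Line area = 0.26 × 0.42, so 0.1092 mm².
Path length: 98100 mm³ / 0.1092 mm² → 898351.6 mm.
Extrusion time = 898351.6 / 50.9, so 17649.3 s.
Layers = ⌈131/0.26⌉ = 504.
Non-print overhead = 504 × 2.1 = 1058.4 s.
Altogether 17649.3 + 1058.4 = 18707.7 s, i.e. 5.20 hours.

5.20 hours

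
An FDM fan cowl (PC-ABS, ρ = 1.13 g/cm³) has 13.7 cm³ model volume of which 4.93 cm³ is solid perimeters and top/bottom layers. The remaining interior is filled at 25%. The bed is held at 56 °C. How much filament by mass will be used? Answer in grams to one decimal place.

Infill region = 13.7 − 4.93 = 8.77 cm³.
Infill deposited: 0.25 × 8.77 → 2.1925 cm³.
Total printed volume = 4.93 + 2.1925, so 7.1225 cm³.
Mass = 7.1225 × 1.13 = 8.048425 g.

8.0 g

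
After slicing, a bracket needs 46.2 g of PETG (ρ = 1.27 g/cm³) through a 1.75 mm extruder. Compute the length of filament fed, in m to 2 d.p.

15.12 m

Volume = 46.2 g / 1.27 g·cm⁻³ = 36.378 cm³ = 36378 mm³.
Filament cross-section = π × (1.75/2)² = 2.4053 mm².
Length = 36378 / 2.4053 = 15124.1 mm = 15.12 m.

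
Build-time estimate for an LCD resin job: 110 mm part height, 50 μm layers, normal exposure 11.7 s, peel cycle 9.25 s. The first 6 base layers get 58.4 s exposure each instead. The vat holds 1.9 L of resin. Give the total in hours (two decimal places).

Number of layers: 110 / 0.05 → 2200 (rounded up).
Bottom layers = 6 × (58.4 + 9.25), so 405.9 s.
Normal layers = 2194 × (11.7 + 9.25) = 45964.3 s.
Sum: 405.9 + 45964.3 = 46370.2 s → 12.88 hours.

12.88 hours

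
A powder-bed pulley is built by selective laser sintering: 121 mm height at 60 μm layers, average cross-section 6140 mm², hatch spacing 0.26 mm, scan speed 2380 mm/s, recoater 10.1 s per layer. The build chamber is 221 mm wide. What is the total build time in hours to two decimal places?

11.22 hours

Number of layers: 121 / 0.06 → 2017 (rounded up).
Scan path per layer = 6140 / 0.26, so 23615.4 mm.
Laser time per layer: 23615.4 / 2380 → 9.9224 s.
Time per layer: 9.9224 + 10.1 → 20.0224 s.
Build time = 2017 × 20.0224 = 40385.1808 s = 11.22 hours.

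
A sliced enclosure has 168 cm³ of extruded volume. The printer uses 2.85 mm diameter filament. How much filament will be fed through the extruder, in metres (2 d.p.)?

26.33 m

Filament cross-section = π × (2.85/2)² = 6.3794 mm².
Length = 168 cm³ / 6.3794 mm² = 168000 / 6.3794 = 26334.77 mm = 26.33 m.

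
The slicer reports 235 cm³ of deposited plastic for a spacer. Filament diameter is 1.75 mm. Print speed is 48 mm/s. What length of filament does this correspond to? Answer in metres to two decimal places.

Cross-section of 1.75 mm filament: π·(1.75/2)² = 2.4053 mm².
Length = 235 cm³ / 2.4053 mm² = 235000 / 2.4053 = 97700.91 mm = 97.70 m.

97.70 m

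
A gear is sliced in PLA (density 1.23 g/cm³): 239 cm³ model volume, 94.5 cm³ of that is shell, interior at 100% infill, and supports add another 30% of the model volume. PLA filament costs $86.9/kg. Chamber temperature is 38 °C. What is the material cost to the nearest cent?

Infill region: 239 − 94.5 → 144.5 cm³.
Infill volume = 1.00 × 144.5, so 144.5 cm³.
Support: 0.30 × 239 → 71.7 cm³.
Deposited volume = 94.5 + 144.5 + 71.7, so 310.7 cm³.
Mass: 310.7 × 1.23 → 382.161 g.
At $86.9/kg: 382.161/1000 × 86.9 = $33.21.

$33.21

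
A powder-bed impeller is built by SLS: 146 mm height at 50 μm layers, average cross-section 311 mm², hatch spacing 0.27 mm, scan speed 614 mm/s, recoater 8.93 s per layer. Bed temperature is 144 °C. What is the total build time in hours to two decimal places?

8.76 hours

Number of layers: 146 / 0.05 → 2920 (rounded up).
Per-layer scan distance = 311 / 0.27, so 1151.9 mm.
Per-layer scan time = 1151.9 / 614, so 1.8761 s.
Layer cycle = 1.8761 + 8.93, so 10.8061 s.
2920 layers × 10.8061 s/layer = 31553.812 s, i.e. 8.76 hours.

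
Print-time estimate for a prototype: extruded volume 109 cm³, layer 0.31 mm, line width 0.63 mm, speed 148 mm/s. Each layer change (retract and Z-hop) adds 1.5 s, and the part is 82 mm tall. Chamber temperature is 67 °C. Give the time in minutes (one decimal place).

Line area = 0.31 × 0.63, so 0.1953 mm².
Path length: 109000 mm³ / 0.1953 mm² → 558115.7 mm.
Extrusion time: 558115.7 / 148 → 3771.1 s.
Layer count = ceil(82 / 0.31) = 265.
Layer-change overhead = 265 × 1.5, so 397.5 s.
Total = 3771.1 + 397.5 = 4168.6 s = 69.5 minutes.

69.5 minutes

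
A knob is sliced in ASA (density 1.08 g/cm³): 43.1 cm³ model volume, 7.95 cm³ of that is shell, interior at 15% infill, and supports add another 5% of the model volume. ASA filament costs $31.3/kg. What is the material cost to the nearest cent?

$0.52

Infill region = 43.1 − 7.95 = 35.15 cm³.
Infill volume = 0.15 × 35.15, so 5.2725 cm³.
Support = 0.05 × 43.1 = 2.155 cm³.
Total printed volume: 7.95 + 5.2725 + 2.155 → 15.3775 cm³.
Mass: 15.3775 × 1.08 → 16.6077 g.
Cost = 16.6077 g / 1000 × $31.3/kg = $0.52.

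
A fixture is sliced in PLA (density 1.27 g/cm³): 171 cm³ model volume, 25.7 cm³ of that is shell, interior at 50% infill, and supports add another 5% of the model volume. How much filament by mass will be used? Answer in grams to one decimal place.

135.8 g

Volume inside the shell = 171 − 25.7 = 145.3 cm³.
Deposited infill = 0.50 × 145.3 = 72.65 cm³.
Support = 0.05 × 171, so 8.55 cm³.
Total extruded = 25.7 + 72.65 + 8.55, so 106.9 cm³.
Mass = 106.9 × 1.27 = 135.763 g.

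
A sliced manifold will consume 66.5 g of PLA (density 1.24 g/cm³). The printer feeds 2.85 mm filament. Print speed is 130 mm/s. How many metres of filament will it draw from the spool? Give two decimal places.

Volume = 66.5 g / 1.24 g·cm⁻³ = 53.629 cm³ = 53629 mm³.
A = π r² = π × 1.425² = 6.3794 mm².
L = V/A = 53629/6.3794 = 8406.59 mm → 8.41 m.

8.41 m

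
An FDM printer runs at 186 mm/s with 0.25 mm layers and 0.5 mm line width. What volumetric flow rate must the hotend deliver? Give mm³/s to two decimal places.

23.25

Bead cross-section: 0.25 × 0.5 → 0.125 mm².
Volumetric flow = 186 × 0.125 = 23.25 mm³/s.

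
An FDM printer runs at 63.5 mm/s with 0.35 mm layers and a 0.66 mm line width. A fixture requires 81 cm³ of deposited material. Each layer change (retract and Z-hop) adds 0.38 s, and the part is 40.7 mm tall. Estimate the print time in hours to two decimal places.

Extrusion cross-section = 0.35 × 0.66 = 0.231 mm².
Total extruded path = 81000/0.231 = 350649.4 mm.
Print-move time: 350649.4 / 63.5 → 5522 s.
Number of layers: 40.7 / 0.35 → 117 (rounded up).
Z-hop total = 117 × 0.38 = 44.46 s.
Altogether 5522 + 44.46 = 5566.46 s, i.e. 1.55 hours.

1.55 hours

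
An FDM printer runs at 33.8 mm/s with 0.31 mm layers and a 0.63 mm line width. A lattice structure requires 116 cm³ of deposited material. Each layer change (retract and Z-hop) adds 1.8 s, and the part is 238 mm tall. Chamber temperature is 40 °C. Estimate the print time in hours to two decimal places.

5.27 hours

Line area: 0.31 × 0.63 → 0.1953 mm².
Toolpath length = 116 cm³ / 0.1953 mm² = 116000 / 0.1953 = 593958 mm.
Time extruding = 593958 / 33.8 = 17572.7 s.
Number of layers: 238 / 0.31 → 768 (rounded up).
Z-hop total = 768 × 1.8 = 1382.4 s.
Altogether 17572.7 + 1382.4 = 18955.1 s, i.e. 5.27 hours.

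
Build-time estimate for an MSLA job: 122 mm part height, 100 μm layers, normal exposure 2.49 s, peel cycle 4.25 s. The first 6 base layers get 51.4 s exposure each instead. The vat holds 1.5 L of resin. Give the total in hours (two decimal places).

2.37 hours

Number of layers: 122 / 0.1 → 1220 (rounded up).
Burn-in layers: 6 × (51.4 + 4.25) → 333.9 s.
Regular layers = 1214 × (2.49 + 4.25) = 8182.36 s.
Sum: 333.9 + 8182.36 = 8516.26 s → 2.37 hours.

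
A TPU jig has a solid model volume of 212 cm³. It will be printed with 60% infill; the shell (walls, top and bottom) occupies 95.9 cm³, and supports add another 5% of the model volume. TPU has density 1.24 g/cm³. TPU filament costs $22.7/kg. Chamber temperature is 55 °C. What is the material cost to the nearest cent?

$4.96

Infill region = 212 − 95.9, so 116.1 cm³.
Infill volume: 0.60 × 116.1 → 69.66 cm³.
Support: 0.05 × 212 → 10.6 cm³.
Total printed volume = 95.9 + 69.66 + 10.6, so 176.16 cm³.
Mass = 176.16 × 1.24, so 218.4384 g.
At $22.7/kg: 218.4384/1000 × 22.7 = $4.96.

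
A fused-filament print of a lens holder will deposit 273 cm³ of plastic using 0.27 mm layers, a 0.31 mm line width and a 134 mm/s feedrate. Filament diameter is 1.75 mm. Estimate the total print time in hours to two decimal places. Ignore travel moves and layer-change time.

Extrusion cross-section: 0.27 × 0.31 → 0.0837 mm².
Total extruded path = 273000/0.0837 = 3261648.7 mm.
Print-move time: 3261648.7 / 134 → 24340.7 s.
24340.7 s = 6.76 hours.

6.76 hours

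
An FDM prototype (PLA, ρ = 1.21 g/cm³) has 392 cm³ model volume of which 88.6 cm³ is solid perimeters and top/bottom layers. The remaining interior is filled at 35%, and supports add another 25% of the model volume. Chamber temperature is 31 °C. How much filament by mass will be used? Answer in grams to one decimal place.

354.3 g

Volume inside the shell = 392 − 88.6 = 303.4 cm³.
Infill volume = 0.35 × 303.4 = 106.19 cm³.
Support: 0.25 × 392 → 98 cm³.
Deposited volume: 88.6 + 106.19 + 98 → 292.79 cm³.
Mass = 292.79 × 1.21, so 354.2759 g.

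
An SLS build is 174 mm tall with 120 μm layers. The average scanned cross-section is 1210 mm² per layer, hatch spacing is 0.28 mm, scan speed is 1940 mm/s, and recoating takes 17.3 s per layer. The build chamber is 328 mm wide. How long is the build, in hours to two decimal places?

7.87 hours

Layer count = ceil(174 / 0.12) = 1450.
Scan path per layer = 1210 / 0.28, so 4321.4 mm.
Per-layer scan time: 4321.4 / 1940 → 2.2275 s.
Layer cycle: 2.2275 + 17.3 → 19.5275 s.
Total: 1450 × 19.5275 s = 28314.875 s → 7.87 hours.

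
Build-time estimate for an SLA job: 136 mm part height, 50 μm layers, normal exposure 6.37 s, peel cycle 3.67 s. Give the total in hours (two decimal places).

7.59 hours

Number of layers: 136 / 0.05 → 2720 (rounded up).
Per-layer time: 6.37 + 3.67 → 10.04 s.
Build time: 2720 × 10.04 s = 27308.8 s, i.e. 7.59 hours.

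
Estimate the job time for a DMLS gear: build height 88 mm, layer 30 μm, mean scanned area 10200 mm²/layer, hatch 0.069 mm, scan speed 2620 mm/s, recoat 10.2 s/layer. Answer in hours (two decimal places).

Number of layers: 88 / 0.03 → 2934 (rounded up).
Per-layer scan distance = 10200 / 0.069 = 147826.1 mm.
Laser time per layer = 147826.1 / 2620, so 56.4222 s.
Layer cycle: 56.4222 + 10.2 → 66.6222 s.
Total: 2934 × 66.6222 s = 195469.5348 s → 54.30 hours.

54.30 hours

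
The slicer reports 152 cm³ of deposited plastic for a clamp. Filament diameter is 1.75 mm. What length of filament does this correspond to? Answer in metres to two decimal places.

A = π r² = π × 0.875² = 2.4053 mm².
Length = 152 cm³ / 2.4053 mm² = 152000 / 2.4053 = 63193.78 mm = 63.19 m.

63.19 m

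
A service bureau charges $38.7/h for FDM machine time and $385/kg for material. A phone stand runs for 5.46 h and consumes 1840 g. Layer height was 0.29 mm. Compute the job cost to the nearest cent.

$919.70

Machine-time cost = 38.7 × 5.46 = $211.302.
Material charge = 385 × 1840/1000 = $708.40.
Total = 211.302 + 708.40 = 919.702 ≈ $919.70.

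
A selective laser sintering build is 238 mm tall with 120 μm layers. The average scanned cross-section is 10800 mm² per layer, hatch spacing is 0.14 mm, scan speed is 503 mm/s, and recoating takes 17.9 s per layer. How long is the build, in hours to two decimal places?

94.39 hours

Layers = ⌈238/0.12⌉ = 1984.
Per-layer scan distance = 10800 / 0.14, so 77142.9 mm.
Per-layer scan time: 77142.9 / 503 → 153.3656 s.
Per-layer time = 153.3656 + 17.9, so 171.2656 s.
Build time = 1984 × 171.2656 = 339790.9504 s = 94.39 hours.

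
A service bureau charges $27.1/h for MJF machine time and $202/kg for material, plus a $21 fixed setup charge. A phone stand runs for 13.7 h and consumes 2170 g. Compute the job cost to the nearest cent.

Machine cost: 27.1 × 13.7 → $371.27.
Feedstock cost: 202 × 2170/1000 → $438.34.
Adding setup: 371.27 + 438.34 + 21 → $830.61.

$830.61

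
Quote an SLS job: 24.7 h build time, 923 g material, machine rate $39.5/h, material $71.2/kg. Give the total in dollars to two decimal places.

$1041.37

Machine cost = 39.5 × 24.7, so $975.65.
Material charge = 71.2 × 923/1000 = $65.7176.
Total = 975.65 + 65.7176 = 1041.3676 ≈ $1041.37.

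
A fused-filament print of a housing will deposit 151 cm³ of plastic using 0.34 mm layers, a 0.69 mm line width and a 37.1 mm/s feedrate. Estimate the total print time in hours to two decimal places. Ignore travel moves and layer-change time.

Extrusion cross-section = 0.34 × 0.69 = 0.2346 mm².
Toolpath length = 151 cm³ / 0.2346 mm² = 151000 / 0.2346 = 643648.8 mm.
Time extruding = 643648.8 / 37.1 = 17349 s.
17349 s = 4.82 hours.

4.82 hours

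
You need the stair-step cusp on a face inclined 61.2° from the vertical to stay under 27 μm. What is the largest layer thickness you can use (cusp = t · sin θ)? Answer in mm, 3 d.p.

0.031 mm

Layer height = cusp / sin(61.2°) = 0.027 / 0.8763 = 0.031 mm.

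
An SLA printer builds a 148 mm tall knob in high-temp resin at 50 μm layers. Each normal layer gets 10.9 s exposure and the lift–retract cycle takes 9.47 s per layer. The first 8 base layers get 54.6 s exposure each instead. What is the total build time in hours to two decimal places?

Number of layers: 148 / 0.05 → 2960 (rounded up).
Burn-in layers = 8 × (54.6 + 9.47) = 512.56 s.
Regular layers = 2952 × (10.9 + 9.47), so 60132.24 s.
Total = 512.56 + 60132.24 = 60644.8 s = 16.85 hours.

16.85 hours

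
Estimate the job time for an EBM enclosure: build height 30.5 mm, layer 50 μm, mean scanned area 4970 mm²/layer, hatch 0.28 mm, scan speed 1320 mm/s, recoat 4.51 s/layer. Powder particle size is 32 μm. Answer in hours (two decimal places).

3.04 hours

Number of layers: 30.5 / 0.05 → 610 (rounded up).
Per-layer scan distance = 4970 / 0.28 = 17750 mm.
Per-layer scan time: 17750 / 1320 → 13.447 s.
Per-layer time = 13.447 + 4.51 = 17.957 s.
610 layers × 17.957 s/layer = 10953.77 s, i.e. 3.04 hours.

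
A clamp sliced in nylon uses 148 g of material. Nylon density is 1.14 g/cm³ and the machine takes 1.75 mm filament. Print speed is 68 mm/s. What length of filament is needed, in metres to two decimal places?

Extruded volume: 148/1.14 = 129.8246 cm³ (129824.6 mm³).
Cross-section of 1.75 mm filament: π·(1.75/2)² = 2.4053 mm².
L = V/A = 129824.6/2.4053 = 53974.39 mm → 53.97 m.

53.97 m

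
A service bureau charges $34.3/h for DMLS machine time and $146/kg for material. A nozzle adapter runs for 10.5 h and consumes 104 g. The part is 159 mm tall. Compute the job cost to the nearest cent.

$375.33

Machine cost = 34.3 × 10.5, so $360.15.
Material cost: 146 × 104/1000 → $15.184.
Total = 360.15 + 15.184 = 375.334 ≈ $375.33.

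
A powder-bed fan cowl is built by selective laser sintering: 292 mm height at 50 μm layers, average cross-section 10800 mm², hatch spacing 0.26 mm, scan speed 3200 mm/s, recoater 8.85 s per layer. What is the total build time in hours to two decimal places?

Layers = ⌈292/0.05⌉ = 5840.
Hatch length per layer: 10800 / 0.26 → 41538.5 mm.
Per-layer scan time: 41538.5 / 3200 → 12.9808 s.
Time per layer: 12.9808 + 8.85 → 21.8308 s.
Build time = 5840 × 21.8308 = 127491.872 s = 35.41 hours.

35.41 hours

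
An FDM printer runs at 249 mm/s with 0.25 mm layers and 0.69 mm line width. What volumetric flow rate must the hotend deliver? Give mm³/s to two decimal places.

42.95

A = 0.25 × 0.69 = 0.1725 mm².
Q = v·A = 249 × 0.1725 = 42.95 mm³/s.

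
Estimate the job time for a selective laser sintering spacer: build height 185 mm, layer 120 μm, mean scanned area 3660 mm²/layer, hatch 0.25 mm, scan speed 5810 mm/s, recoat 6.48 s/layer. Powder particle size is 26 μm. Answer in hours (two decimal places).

Layers = ⌈185/0.12⌉ = 1542.
Hatch length per layer = 3660 / 0.25, so 14640 mm.
Laser time per layer = 14640 / 5810, so 2.5198 s.
Layer cycle = 2.5198 + 6.48 = 8.9998 s.
1542 layers × 8.9998 s/layer = 13877.6916 s, i.e. 3.85 hours.

3.85 hours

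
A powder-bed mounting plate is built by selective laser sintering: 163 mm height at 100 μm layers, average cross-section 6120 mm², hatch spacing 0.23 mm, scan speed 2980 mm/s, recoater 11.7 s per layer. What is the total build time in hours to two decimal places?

Number of layers: 163 / 0.1 → 1630 (rounded up).
Scan path per layer = 6120 / 0.23, so 26608.7 mm.
Per-layer scan time: 26608.7 / 2980 → 8.9291 s.
Layer cycle: 8.9291 + 11.7 → 20.6291 s.
Total: 1630 × 20.6291 s = 33625.433 s → 9.34 hours.

9.34 hours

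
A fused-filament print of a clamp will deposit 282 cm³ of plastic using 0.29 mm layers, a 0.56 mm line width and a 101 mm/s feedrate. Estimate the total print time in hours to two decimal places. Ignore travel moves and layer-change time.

4.78 hours

Bead cross-section = 0.29 × 0.56 = 0.1624 mm².
Path length: 282000 mm³ / 0.1624 mm² → 1736453.2 mm.
Time extruding: 1736453.2 / 101 → 17192.6 s.
Converting: 17192.6 s = 4.78 hours.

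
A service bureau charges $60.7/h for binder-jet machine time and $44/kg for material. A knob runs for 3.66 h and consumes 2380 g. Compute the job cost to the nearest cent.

$326.88

Machine-time cost = 60.7 × 3.66 = $222.162.
Material charge = 44 × 2380/1000, so $104.72.
Job cost: 222.162 + 104.72 = 326.882 ≈ $326.88.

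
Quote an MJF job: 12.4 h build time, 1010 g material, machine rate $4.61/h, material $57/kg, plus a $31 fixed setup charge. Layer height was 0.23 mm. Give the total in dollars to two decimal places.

Time charge: 4.61 × 12.4 → $57.164.
Material cost = 57 × 1010/1000, so $57.57.
Adding setup: 57.164 + 57.57 + 31 → 145.734 ≈ $145.73.

$145.73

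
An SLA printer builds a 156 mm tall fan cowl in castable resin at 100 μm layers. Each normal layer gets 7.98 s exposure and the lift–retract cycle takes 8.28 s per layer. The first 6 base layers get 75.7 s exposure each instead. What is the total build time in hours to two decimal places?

Layer count = ceil(156 / 0.1) = 1560.
Bottom layers = 6 × (75.7 + 8.28), so 503.88 s.
Normal layers: 1554 × (7.98 + 8.28) → 25268.04 s.
Total = 503.88 + 25268.04 = 25771.92 s = 7.16 hours.

7.16 hours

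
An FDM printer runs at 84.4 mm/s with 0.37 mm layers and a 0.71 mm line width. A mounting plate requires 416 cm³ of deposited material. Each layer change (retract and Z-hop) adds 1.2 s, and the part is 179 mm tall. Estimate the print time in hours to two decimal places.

5.37 hours

Line area = 0.37 × 0.71, so 0.2627 mm².
Total extruded path = 416000/0.2627 = 1583555.4 mm.
Print-move time = 1583555.4 / 84.4 = 18762.5 s.
Number of layers: 179 / 0.37 → 484 (rounded up).
Layer-change overhead: 484 × 1.2 → 580.8 s.
Total = 18762.5 + 580.8 = 19343.3 s = 5.37 hours.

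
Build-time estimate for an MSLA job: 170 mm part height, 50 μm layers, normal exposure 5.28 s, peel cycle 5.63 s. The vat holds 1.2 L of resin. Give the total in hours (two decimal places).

Layers = ⌈170/0.05⌉ = 3400.
Each layer takes: 5.28 + 5.63 → 10.91 s.
Total = 3400 × 10.91 = 37094 s = 10.30 hours.

10.30 hours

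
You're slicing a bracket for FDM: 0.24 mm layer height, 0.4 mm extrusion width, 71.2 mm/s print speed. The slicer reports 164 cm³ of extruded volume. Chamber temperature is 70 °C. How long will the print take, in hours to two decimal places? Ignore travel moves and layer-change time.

6.66 hours

Line area: 0.24 × 0.4 → 0.096 mm².
Total extruded path = 164000/0.096 = 1708333.3 mm.
Print-move time: 1708333.3 / 71.2 → 23993.4 s.
In the requested units: 23993.4 s = 6.66 hours.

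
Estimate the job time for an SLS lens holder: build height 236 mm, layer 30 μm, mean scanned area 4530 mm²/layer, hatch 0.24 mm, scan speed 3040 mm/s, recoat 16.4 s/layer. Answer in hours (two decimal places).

49.41 hours

Layer count = ceil(236 / 0.03) = 7867.
Scan path per layer = 4530 / 0.24 = 18875 mm.
Scan time per layer = 18875 / 3040 = 6.2089 s.
Per-layer time = 6.2089 + 16.4, so 22.6089 s.
Build time = 7867 × 22.6089 = 177864.2163 s = 49.41 hours.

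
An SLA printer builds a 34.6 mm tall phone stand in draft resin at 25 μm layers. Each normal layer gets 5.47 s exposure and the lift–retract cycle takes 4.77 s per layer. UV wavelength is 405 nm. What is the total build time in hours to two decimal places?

3.94 hours

Layers = ⌈34.6/0.025⌉ = 1384.
Per-layer time = 5.47 + 4.77 = 10.24 s.
Build time: 1384 × 10.24 s = 14172.16 s, i.e. 3.94 hours.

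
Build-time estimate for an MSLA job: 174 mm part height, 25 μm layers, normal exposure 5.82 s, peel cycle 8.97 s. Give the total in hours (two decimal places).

28.59 hours

Layers = ⌈174/0.025⌉ = 6960.
Per-layer time = 5.82 + 8.97 = 14.79 s.
Total = 6960 × 14.79 = 102938.4 s = 28.59 hours.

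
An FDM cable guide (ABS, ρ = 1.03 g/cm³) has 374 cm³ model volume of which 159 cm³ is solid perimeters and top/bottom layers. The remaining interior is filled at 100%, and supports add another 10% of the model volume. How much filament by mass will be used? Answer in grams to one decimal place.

Volume inside the shell = 374 − 159 = 215 cm³.
Infill deposited = 1.00 × 215 = 215 cm³.
Support: 0.10 × 374 → 37.4 cm³.
Deposited volume: 159 + 215 + 37.4 → 411.4 cm³.
Mass: 411.4 × 1.03 → 423.742 g.

423.7 g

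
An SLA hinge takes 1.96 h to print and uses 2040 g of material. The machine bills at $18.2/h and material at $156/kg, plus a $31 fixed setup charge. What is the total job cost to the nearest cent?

Machine-time cost = 18.2 × 1.96, so $35.672.
Feedstock cost = 156 × 2040/1000 = $318.24.
Adding setup: 35.672 + 318.24 + 31 → 384.912 ≈ $384.91.

$384.91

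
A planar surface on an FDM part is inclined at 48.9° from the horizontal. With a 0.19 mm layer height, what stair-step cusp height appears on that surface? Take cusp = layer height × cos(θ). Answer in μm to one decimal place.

cos(48.9°) = 0.6574, so cusp = 0.19 × 0.6574 = 0.124906 mm → 124.9 μm.

124.9 μm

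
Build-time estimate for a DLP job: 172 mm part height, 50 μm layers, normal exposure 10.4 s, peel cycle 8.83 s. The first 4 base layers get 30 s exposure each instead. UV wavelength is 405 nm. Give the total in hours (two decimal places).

Layers = ⌈172/0.05⌉ = 3440.
Base layers: 4 × (30 + 8.83) → 155.32 s.
Regular layers = 3436 × (10.4 + 8.83), so 66074.28 s.
Sum: 155.32 + 66074.28 = 66229.6 s → 18.40 hours.

18.40 hours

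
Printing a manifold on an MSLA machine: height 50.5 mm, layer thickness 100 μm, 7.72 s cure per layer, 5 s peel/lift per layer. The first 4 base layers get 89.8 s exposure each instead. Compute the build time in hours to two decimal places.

Number of layers: 50.5 / 0.1 → 505 (rounded up).
Base layers: 4 × (89.8 + 5) → 379.2 s.
Regular layers: 501 × (7.72 + 5) → 6372.72 s.
Total = 379.2 + 6372.72 = 6751.92 s = 1.88 hours.

1.88 hours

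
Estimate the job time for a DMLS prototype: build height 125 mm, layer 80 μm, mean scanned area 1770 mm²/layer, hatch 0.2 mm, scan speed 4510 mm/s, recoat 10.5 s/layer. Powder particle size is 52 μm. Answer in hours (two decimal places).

Layers = ⌈125/0.08⌉ = 1563.
Scan path per layer = 1770 / 0.2 = 8850 mm.
Scan time per layer = 8850 / 4510 = 1.9623 s.
Time per layer = 1.9623 + 10.5, so 12.4623 s.
Total: 1563 × 12.4623 s = 19478.5749 s → 5.41 hours.

5.41 hours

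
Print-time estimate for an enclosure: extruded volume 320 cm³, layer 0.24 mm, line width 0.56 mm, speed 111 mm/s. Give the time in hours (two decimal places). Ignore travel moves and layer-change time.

Line area: 0.24 × 0.56 → 0.1344 mm².
Toolpath length = 320 cm³ / 0.1344 mm² = 320000 / 0.1344 = 2380952.4 mm.
Time extruding: 2380952.4 / 111 → 21450 s.
Converting: 21450 s = 5.96 hours.

5.96 hours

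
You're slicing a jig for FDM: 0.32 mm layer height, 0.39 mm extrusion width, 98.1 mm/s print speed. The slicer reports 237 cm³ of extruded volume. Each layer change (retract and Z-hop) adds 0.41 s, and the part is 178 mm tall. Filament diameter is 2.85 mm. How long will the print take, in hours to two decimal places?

Extrusion cross-section = 0.32 × 0.39, so 0.1248 mm².
Path length: 237000 mm³ / 0.1248 mm² → 1899038.5 mm.
Extrusion time = 1899038.5 / 98.1 = 19358.2 s.
Layer count = ceil(178 / 0.32) = 557.
Non-print overhead = 557 × 0.41, so 228.37 s.
Total = 19358.2 + 228.37 = 19586.57 s = 5.44 hours.

5.44 hours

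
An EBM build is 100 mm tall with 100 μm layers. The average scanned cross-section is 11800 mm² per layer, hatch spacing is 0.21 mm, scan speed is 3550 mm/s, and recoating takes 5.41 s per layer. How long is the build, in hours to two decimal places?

Layers = ⌈100/0.1⌉ = 1000.
Per-layer scan distance: 11800 / 0.21 → 56190.5 mm.
Per-layer scan time = 56190.5 / 3550 = 15.8283 s.
Layer cycle: 15.8283 + 5.41 → 21.2383 s.
Build time = 1000 × 21.2383 = 21238.3 s = 5.90 hours.

5.90 hours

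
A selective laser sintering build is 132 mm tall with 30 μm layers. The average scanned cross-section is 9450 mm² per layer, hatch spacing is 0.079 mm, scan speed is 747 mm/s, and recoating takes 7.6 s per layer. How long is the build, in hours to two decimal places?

Layers = ⌈132/0.03⌉ = 4400.
Per-layer scan distance: 9450 / 0.079 → 119620.3 mm.
Scan time per layer = 119620.3 / 747 = 160.1343 s.
Time per layer = 160.1343 + 7.6 = 167.7343 s.
4400 layers × 167.7343 s/layer = 738030.92 s, i.e. 205.01 hours.

205.01 hours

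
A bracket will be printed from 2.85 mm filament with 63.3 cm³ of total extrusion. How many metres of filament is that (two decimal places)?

Filament cross-section = π × (2.85/2)² = 6.3794 mm².
L = 63300 mm³ / 6.3794 mm² = 9922.56 mm, i.e. 9.92 m.

9.92 m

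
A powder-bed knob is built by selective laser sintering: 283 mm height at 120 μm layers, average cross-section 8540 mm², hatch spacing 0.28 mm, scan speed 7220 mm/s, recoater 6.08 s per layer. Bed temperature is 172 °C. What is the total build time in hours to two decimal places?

Layers = ⌈283/0.12⌉ = 2359.
Scan path per layer: 8540 / 0.28 → 30500 mm.
Scan time per layer = 30500 / 7220 = 4.2244 s.
Layer cycle: 4.2244 + 6.08 → 10.3044 s.
Total: 2359 × 10.3044 s = 24308.0796 s → 6.75 hours.

6.75 hours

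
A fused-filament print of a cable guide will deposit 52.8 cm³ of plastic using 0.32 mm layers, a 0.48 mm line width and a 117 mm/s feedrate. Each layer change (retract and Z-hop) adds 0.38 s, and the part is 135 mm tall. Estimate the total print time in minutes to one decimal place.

51.6 minutes

Line area = 0.32 × 0.48 = 0.1536 mm².
Total extruded path = 52800/0.1536 = 343750 mm.
Extrusion time: 343750 / 117 → 2938 s.
Layers = ⌈135/0.32⌉ = 422.
Z-hop total = 422 × 0.38 = 160.36 s.
Total = 2938 + 160.36 = 3098.36 s = 51.6 minutes.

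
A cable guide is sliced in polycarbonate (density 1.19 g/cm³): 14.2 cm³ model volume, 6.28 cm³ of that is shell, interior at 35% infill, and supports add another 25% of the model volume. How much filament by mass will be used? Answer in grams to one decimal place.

15.0 g

Volume inside the shell: 14.2 − 6.28 → 7.92 cm³.
Infill volume = 0.35 × 7.92 = 2.772 cm³.
Support = 0.25 × 14.2, so 3.55 cm³.
Total extruded: 6.28 + 2.772 + 3.55 → 12.602 cm³.
Mass = 12.602 × 1.19 = 14.99638 g.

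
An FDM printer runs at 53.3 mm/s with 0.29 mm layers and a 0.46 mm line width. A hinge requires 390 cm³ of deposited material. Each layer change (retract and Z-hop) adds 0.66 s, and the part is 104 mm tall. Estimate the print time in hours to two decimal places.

15.30 hours

Line area = 0.29 × 0.46 = 0.1334 mm².
Total extruded path = 390000/0.1334 = 2923538.2 mm.
Time extruding = 2923538.2 / 53.3 = 54850.6 s.
Layer count = ceil(104 / 0.29) = 359.
Layer-change overhead: 359 × 0.66 → 236.94 s.
Altogether 54850.6 + 236.94 = 55087.54 s, i.e. 15.30 hours.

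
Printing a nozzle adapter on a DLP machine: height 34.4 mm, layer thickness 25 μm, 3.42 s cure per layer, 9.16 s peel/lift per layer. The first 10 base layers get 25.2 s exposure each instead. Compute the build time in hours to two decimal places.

Layers = ⌈34.4/0.025⌉ = 1376.
Burn-in layers = 10 × (25.2 + 9.16), so 343.6 s.
Remaining layers = 1366 × (3.42 + 9.16) = 17184.28 s.
Sum: 343.6 + 17184.28 = 17527.88 s → 4.87 hours.

4.87 hours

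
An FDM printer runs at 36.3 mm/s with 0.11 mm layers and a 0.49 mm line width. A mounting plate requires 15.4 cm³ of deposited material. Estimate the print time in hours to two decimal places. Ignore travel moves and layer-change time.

Line area = 0.11 × 0.49 = 0.0539 mm².
Toolpath length = 15.4 cm³ / 0.0539 mm² = 15400 / 0.0539 = 285714.3 mm.
Print-move time: 285714.3 / 36.3 → 7870.9 s.
In the requested units: 7870.9 s = 2.19 hours.

2.19 hours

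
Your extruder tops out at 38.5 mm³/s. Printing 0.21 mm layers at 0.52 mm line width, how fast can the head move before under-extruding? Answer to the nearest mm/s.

Bead cross-section = 0.21 × 0.52 = 0.1092 mm².
Max speed = 38.5 / 0.1092 = 352.56 ≈ 353 mm/s.

353 mm/s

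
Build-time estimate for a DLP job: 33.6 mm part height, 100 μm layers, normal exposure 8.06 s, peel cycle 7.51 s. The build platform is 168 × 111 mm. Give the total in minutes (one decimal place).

87.2 minutes

Number of layers: 33.6 / 0.1 → 336 (rounded up).
Per-layer time = 8.06 + 7.51 = 15.57 s.
Total = 336 × 15.57 = 5231.52 s = 87.2 minutes.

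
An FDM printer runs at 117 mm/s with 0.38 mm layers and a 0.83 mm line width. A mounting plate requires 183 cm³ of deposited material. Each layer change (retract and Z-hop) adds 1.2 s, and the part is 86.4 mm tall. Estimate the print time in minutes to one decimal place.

Bead cross-section = 0.38 × 0.83, so 0.3154 mm².
Toolpath length = 183 cm³ / 0.3154 mm² = 183000 / 0.3154 = 580215.6 mm.
Print-move time: 580215.6 / 117 → 4959.1 s.
Number of layers: 86.4 / 0.38 → 228 (rounded up).
Non-print overhead = 228 × 1.2 = 273.6 s.
Total = 4959.1 + 273.6 = 5232.7 s = 87.2 minutes.

87.2 minutes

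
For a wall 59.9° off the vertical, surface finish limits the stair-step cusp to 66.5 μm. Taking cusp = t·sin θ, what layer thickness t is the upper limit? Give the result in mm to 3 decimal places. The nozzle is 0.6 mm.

0.077 mm

sin(59.9°) = 0.8652; t_max = 0.0665/0.8652 = 0.077 mm.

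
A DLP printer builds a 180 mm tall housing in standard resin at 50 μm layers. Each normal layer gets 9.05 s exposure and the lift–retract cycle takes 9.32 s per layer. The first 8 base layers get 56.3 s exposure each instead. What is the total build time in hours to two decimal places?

18.48 hours

Layer count = ceil(180 / 0.05) = 3600.
Burn-in layers = 8 × (56.3 + 9.32) = 524.96 s.
Normal layers = 3592 × (9.05 + 9.32), so 65985.04 s.
Total = 524.96 + 65985.04 = 66510 s = 18.48 hours.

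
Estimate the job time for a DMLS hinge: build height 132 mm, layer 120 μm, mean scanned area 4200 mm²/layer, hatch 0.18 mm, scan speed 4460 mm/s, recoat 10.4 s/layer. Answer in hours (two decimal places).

Layer count = ceil(132 / 0.12) = 1100.
Per-layer scan distance = 4200 / 0.18 = 23333.3 mm.
Laser time per layer = 23333.3 / 4460, so 5.2317 s.
Time per layer: 5.2317 + 10.4 → 15.6317 s.
1100 layers × 15.6317 s/layer = 17194.87 s, i.e. 4.78 hours.

4.78 hours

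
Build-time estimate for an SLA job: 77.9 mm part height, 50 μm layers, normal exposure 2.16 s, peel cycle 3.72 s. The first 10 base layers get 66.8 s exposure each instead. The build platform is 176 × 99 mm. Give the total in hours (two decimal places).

2.72 hours

Number of layers: 77.9 / 0.05 → 1558 (rounded up).
Base layers: 10 × (66.8 + 3.72) → 705.2 s.
Regular layers = 1548 × (2.16 + 3.72), so 9102.24 s.
Sum: 705.2 + 9102.24 = 9807.44 s → 2.72 hours.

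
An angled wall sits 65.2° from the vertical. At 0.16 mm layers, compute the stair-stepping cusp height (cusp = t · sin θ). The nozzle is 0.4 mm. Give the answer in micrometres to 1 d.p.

sin(65.2°) = 0.9078, so cusp = 0.16 × 0.9078 = 0.145248 mm → 145.2 μm.

145.2 μm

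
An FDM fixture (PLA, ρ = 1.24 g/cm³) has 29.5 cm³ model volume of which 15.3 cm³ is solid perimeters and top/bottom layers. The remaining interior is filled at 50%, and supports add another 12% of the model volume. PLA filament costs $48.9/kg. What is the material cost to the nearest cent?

Volume inside the shell = 29.5 − 15.3, so 14.2 cm³.
Infill volume: 0.50 × 14.2 → 7.1 cm³.
Support = 0.12 × 29.5, so 3.54 cm³.
Deposited volume = 15.3 + 7.1 + 3.54, so 25.94 cm³.
Mass: 25.94 × 1.24 → 32.1656 g.
Cost = 32.1656 g / 1000 × $48.9/kg = $1.57.

$1.57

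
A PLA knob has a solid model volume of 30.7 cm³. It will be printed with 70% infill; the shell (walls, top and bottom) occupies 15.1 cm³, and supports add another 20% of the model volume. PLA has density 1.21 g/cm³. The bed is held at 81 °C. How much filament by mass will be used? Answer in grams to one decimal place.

Volume inside the shell: 30.7 − 15.1 → 15.6 cm³.
Infill volume = 0.70 × 15.6 = 10.92 cm³.
Support: 0.20 × 30.7 → 6.14 cm³.
Total printed volume = 15.1 + 10.92 + 6.14, so 32.16 cm³.
Mass: 32.16 × 1.21 → 38.9136 g.

38.9 g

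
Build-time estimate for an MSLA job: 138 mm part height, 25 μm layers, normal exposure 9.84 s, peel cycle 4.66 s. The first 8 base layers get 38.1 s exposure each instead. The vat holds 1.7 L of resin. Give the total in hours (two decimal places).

22.30 hours

Layers = ⌈138/0.025⌉ = 5520.
Base layers = 8 × (38.1 + 4.66) = 342.08 s.
Remaining layers = 5512 × (9.84 + 4.66) = 79924 s.
Total = 342.08 + 79924 = 80266.08 s = 22.30 hours.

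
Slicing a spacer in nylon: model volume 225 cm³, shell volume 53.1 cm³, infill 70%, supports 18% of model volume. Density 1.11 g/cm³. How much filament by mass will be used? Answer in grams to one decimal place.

237.5 g

Infill region = 225 − 53.1 = 171.9 cm³.
Deposited infill = 0.70 × 171.9, so 120.33 cm³.
Support: 0.18 × 225 → 40.5 cm³.
Deposited volume: 53.1 + 120.33 + 40.5 → 213.93 cm³.
Mass: 213.93 × 1.11 → 237.4623 g.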